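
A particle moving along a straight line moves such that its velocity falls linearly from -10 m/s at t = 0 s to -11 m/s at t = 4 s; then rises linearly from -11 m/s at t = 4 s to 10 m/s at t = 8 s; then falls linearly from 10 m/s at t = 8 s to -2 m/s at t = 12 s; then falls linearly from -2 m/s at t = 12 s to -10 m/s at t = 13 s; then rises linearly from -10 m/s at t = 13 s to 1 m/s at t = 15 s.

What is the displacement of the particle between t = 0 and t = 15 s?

Net displacement equals the area under the velocity-time graph (areas below the axis count negative).
0–4 s: ½(-10 + -11)(4) = -42 m
4–8 s: ½(-11 + 10)(4) = -2 m
8–12 s: ½(10 + -2)(4) = 16 m
12–13 s: ½(-2 + -10)(1) = -6 m
13–15 s: ½(-10 + 1)(2) = -9 m
Net displacement = -43 m

-43 m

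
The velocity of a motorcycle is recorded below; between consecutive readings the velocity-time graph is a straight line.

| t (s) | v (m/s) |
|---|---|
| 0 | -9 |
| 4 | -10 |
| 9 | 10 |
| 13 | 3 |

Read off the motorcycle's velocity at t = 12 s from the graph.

On 9–13 s the graph is linear from 10 to 3 m/s: v(12) = 10 + (3 − 10)·(12 − 9)/(13 − 9) = 4.75 m/s.

4.75 m/s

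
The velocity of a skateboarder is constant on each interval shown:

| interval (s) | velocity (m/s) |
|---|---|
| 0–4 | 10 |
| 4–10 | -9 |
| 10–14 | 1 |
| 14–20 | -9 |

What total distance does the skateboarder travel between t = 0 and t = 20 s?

Distance (not displacement) is the total path length: add the absolute areas under v-t.
0–4 s: |10| × 4 = 40 m
4–10 s: |-9| × 6 = 54 m
10–14 s: |1| × 4 = 4 m
14–20 s: |-9| × 6 = 54 m
Total distance = 152 m

152 m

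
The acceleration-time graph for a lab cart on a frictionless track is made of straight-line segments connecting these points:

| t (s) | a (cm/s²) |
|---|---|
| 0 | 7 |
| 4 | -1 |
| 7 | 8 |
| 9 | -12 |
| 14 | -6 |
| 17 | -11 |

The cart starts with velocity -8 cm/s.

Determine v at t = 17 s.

Δv equals the area under the a-t graph; then v = v₀ + Δv.
0–4 s: ½(7 + -1)(4) = 12 cm/s
4–7 s: ½(-1 + 8)(3) = 10.5 cm/s
7–9 s: ½(8 + -12)(2) = -4 cm/s
9–14 s: ½(-12 + -6)(5) = -45 cm/s
14–17 s: ½(-6 + -11)(3) = -25.5 cm/s
Δv = -52 cm/s, so v(17) = -8 + (-52) = -60 cm/s.

-60 cm/s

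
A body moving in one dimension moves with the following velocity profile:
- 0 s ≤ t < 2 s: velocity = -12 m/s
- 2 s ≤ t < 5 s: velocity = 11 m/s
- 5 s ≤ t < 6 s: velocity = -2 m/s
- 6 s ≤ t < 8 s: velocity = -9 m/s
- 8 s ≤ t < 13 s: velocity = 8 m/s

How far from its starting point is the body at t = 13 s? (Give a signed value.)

29 m

Displacement is the signed area under the v-t curve.
0–2 s: -12 × 2 = -24 m
2–5 s: 11 × 3 = 33 m
5–6 s: -2 × 1 = -2 m
6–8 s: -9 × 2 = -18 m
8–13 s: 8 × 5 = 40 m
Net displacement = 29 m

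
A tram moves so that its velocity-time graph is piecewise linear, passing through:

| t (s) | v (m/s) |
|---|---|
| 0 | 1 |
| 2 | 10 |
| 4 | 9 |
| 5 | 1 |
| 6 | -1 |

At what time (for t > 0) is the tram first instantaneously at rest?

v changes sign on 5–6 s (from 1 to -1); the graph is linear there, so v = 0 at t = 5 + (-1)·(6 − 5)/(-1 − 1) = 5.5 s.

t = 5.5 s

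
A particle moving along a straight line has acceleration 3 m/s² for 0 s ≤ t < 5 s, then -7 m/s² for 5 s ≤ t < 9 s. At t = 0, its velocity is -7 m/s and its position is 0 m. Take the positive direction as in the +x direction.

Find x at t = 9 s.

-21.5 m

On each constant-a segment, Δv = aΔt and Δx = v₀Δt + ½aΔt²; chain segment to segment.
0–5 s: v starts -7 m/s; Δx = -7·5 + ½·3·5² = 2.5 m; v ends 8 m/s.
5–9 s: v starts 8 m/s; Δx = 8·4 + ½·-7·4² = -24 m; v ends -20 m/s.
x(9) = 0 + Σ Δx = -21.5 m.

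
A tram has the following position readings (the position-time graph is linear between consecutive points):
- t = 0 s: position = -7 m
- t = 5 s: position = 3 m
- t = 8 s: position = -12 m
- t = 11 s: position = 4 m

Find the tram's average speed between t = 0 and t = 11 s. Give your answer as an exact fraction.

Average speed = (total path length)/(elapsed time); on a piecewise-linear x-t graph the path length is Σ|Δx|.
0–5 s: |Δx| = |3 − -7| = 10 m
5–8 s: |Δx| = |-12 − 3| = 15 m
8–11 s: |Δx| = |4 − -12| = 16 m
Total path = 41 m; average speed = 41/11 = 41/11 m/s.

41/11 m/s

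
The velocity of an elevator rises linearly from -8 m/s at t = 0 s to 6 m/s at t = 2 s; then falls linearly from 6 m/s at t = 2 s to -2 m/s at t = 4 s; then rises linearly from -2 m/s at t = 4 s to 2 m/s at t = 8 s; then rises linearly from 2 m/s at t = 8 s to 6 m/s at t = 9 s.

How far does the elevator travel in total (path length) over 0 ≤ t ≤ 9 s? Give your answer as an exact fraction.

141/7 m

Total distance travelled is ∫|v| dt — sum the magnitudes of each area piece.
0–2 s: v = 0 at t = 8/7 s; triangle areas 32/7 + 18/7 = 50/7 m
2–4 s: v = 0 at t = 3.5 s; triangle areas 4.5 + 0.5 = 5 m
4–8 s: v = 0 at t = 6 s; triangle areas 2 + 2 = 4 m
8–9 s: |½(2 + 6)(1)| = 4 m
Total distance = 141/7 m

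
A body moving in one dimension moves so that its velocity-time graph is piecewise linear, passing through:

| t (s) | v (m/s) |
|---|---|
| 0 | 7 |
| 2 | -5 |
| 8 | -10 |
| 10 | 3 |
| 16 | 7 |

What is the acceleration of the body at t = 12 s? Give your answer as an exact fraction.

Acceleration is the slope of the v-t graph on 10–16 s: (7 − 3)/(16 − 10) = 2/3 m/s².

2/3 m/s²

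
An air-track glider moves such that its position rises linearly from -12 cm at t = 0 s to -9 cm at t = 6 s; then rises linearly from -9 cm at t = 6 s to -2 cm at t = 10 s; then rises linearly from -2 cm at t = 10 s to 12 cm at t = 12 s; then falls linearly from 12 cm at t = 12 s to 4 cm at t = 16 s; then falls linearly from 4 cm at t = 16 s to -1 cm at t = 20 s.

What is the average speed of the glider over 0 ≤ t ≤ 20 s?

Average speed = (total path length)/(elapsed time); on a piecewise-linear x-t graph the path length is Σ|Δx|.
0–6 s: |Δx| = |-9 − -12| = 3 cm
6–10 s: |Δx| = |-2 − -9| = 7 cm
10–12 s: |Δx| = |12 − -2| = 14 cm
12–16 s: |Δx| = |4 − 12| = 8 cm
16–20 s: |Δx| = |-1 − 4| = 5 cm
Total path = 37 cm; average speed = 37/20 = 1.85 cm/s.

1.85 cm/s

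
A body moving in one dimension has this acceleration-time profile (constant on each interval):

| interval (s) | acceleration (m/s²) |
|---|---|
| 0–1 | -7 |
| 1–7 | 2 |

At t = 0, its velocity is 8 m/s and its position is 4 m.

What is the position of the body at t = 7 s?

On each constant-a segment, Δv = aΔt and Δx = v₀Δt + ½aΔt²; chain segment to segment.
0–1 s: v starts 8 m/s; Δx = 8·1 + ½·-7·1² = 4.5 m; v ends 1 m/s.
1–7 s: v starts 1 m/s; Δx = 1·6 + ½·2·6² = 42 m; v ends 13 m/s.
x(7) = 4 + Σ Δx = 50.5 m.

50.5 m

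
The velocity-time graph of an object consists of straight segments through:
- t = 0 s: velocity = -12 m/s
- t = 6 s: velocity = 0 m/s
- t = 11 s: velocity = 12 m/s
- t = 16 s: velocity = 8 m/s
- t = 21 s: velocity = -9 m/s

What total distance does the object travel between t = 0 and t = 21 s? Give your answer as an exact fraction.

Distance (not displacement) is the total path length: add the absolute areas under v-t.
0–6 s: |½(-12 + 0)(6)| = 36 m
6–11 s: |½(0 + 12)(5)| = 30 m
11–16 s: |½(12 + 8)(5)| = 50 m
16–21 s: v = 0 at t = 312/17 s; triangle areas 160/17 + 405/34 = 725/34 m
Total distance = 4669/34 m

4669/34 m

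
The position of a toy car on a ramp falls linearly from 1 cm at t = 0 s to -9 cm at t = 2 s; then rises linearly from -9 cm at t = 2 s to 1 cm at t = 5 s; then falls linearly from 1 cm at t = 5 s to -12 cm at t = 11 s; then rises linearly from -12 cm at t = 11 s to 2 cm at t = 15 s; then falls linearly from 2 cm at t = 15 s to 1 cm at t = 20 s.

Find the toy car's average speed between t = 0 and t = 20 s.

Average speed = (total path length)/(elapsed time); on a piecewise-linear x-t graph the path length is Σ|Δx|.
0–2 s: |Δx| = |-9 − 1| = 10 cm
2–5 s: |Δx| = |1 − -9| = 10 cm
5–11 s: |Δx| = |-12 − 1| = 13 cm
11–15 s: |Δx| = |2 − -12| = 14 cm
15–20 s: |Δx| = |1 − 2| = 1 cm
Total path = 48 cm; average speed = 48/20 = 2.4 cm/s.

2.4 cm/s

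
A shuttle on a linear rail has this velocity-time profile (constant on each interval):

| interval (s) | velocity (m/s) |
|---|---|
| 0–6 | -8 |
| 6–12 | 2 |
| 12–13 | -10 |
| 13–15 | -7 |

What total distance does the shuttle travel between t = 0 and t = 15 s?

84 m

Total distance travelled is ∫|v| dt — sum the magnitudes of each area piece.
0–6 s: |-8| × 6 = 48 m
6–12 s: |2| × 6 = 12 m
12–13 s: |-10| × 1 = 10 m
13–15 s: |-7| × 2 = 14 m
Total distance = 84 m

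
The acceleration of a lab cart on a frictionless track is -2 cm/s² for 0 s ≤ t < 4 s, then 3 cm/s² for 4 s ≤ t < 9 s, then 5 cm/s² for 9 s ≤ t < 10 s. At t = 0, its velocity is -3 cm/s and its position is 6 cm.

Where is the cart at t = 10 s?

-33 cm

On each constant-a segment, Δv = aΔt and Δx = v₀Δt + ½aΔt²; chain segment to segment.
0–4 s: v starts -3 cm/s; Δx = -3·4 + ½·-2·4² = -28 cm; v ends -11 cm/s.
4–9 s: v starts -11 cm/s; Δx = -11·5 + ½·3·5² = -17.5 cm; v ends 4 cm/s.
9–10 s: v starts 4 cm/s; Δx = 4·1 + ½·5·1² = 6.5 cm; v ends 9 cm/s.
x(10) = 6 + Σ Δx = -33 cm.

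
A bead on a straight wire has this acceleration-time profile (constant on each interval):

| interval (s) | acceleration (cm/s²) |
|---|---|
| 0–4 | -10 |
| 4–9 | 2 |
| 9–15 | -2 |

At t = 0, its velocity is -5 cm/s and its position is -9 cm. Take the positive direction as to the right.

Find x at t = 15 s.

-555 cm

On each constant-a segment, Δv = aΔt and Δx = v₀Δt + ½aΔt²; chain segment to segment.
0–4 s: v starts -5 cm/s; Δx = -5·4 + ½·-10·4² = -100 cm; v ends -45 cm/s.
4–9 s: v starts -45 cm/s; Δx = -45·5 + ½·2·5² = -200 cm; v ends -35 cm/s.
9–15 s: v starts -35 cm/s; Δx = -35·6 + ½·-2·6² = -246 cm; v ends -47 cm/s.
x(15) = -9 + Σ Δx = -555 cm.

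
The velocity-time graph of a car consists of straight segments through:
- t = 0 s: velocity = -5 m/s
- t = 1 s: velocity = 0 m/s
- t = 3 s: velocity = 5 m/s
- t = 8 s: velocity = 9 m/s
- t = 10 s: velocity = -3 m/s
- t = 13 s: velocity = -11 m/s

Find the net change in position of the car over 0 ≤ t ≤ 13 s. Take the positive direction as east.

Net displacement equals the area under the velocity-time graph (areas below the axis count negative).
0–1 s: ½(-5 + 0)(1) = -2.5 m
1–3 s: ½(0 + 5)(2) = 5 m
3–8 s: ½(5 + 9)(5) = 35 m
8–10 s: ½(9 + -3)(2) = 6 m
10–13 s: ½(-3 + -11)(3) = -21 m
Net displacement = 22.5 m

22.5 m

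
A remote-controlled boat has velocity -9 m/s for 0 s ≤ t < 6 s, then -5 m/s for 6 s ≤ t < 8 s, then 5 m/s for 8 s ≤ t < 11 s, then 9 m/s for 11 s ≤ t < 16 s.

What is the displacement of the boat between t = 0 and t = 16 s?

-4 m

Displacement is the signed area under the v-t curve.
0–6 s: -9 × 6 = -54 m
6–8 s: -5 × 2 = -10 m
8–11 s: 5 × 3 = 15 m
11–16 s: 9 × 5 = 45 m
Net displacement = -4 m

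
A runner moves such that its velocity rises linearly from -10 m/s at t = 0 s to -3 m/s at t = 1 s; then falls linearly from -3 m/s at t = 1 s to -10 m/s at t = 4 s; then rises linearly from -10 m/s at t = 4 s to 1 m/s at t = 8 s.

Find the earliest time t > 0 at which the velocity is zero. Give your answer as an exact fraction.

t = 84/11 s

v changes sign on 4–8 s (from -10 to 1); the graph is linear there, so v = 0 at t = 4 + (10)·(8 − 4)/(1 − -10) = 84/11 s.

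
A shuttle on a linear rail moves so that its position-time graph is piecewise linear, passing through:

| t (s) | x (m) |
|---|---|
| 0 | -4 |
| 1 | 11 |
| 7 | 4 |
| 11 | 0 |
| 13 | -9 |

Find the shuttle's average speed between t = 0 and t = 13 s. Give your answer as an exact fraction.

Average speed = (total path length)/(elapsed time); on a piecewise-linear x-t graph the path length is Σ|Δx|.
0–1 s: |Δx| = |11 − -4| = 15 m
1–7 s: |Δx| = |4 − 11| = 7 m
7–11 s: |Δx| = |0 − 4| = 4 m
11–13 s: |Δx| = |-9 − 0| = 9 m
Total path = 35 m; average speed = 35/13 = 35/13 m/s.

35/13 m/s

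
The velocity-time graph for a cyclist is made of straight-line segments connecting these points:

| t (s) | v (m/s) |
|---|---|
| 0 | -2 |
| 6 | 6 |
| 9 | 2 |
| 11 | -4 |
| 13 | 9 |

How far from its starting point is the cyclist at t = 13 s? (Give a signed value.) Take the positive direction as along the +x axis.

27 m

Displacement is the signed area under the v-t curve.
0–6 s: ½(-2 + 6)(6) = 12 m
6–9 s: ½(6 + 2)(3) = 12 m
9–11 s: ½(2 + -4)(2) = -2 m
11–13 s: ½(-4 + 9)(2) = 5 m
Net displacement = 27 m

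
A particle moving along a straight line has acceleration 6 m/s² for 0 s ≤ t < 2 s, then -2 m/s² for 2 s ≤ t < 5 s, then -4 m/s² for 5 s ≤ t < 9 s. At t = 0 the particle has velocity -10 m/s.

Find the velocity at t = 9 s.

-20 m/s

Δv equals the area under the a-t graph; then v = v₀ + Δv.
0–2 s: 6 × 2 = 12 m/s
2–5 s: -2 × 3 = -6 m/s
5–9 s: -4 × 4 = -16 m/s
Δv = -10 m/s, so v(9) = -10 + (-10) = -20 m/s.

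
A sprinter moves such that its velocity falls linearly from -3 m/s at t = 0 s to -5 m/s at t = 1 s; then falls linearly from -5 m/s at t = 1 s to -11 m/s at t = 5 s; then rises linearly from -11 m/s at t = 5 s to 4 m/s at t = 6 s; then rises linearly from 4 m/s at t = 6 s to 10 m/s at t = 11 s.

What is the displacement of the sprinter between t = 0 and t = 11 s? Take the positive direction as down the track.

Net displacement equals the area under the velocity-time graph (areas below the axis count negative).
0–1 s: ½(-3 + -5)(1) = -4 m
1–5 s: ½(-5 + -11)(4) = -32 m
5–6 s: ½(-11 + 4)(1) = -3.5 m
6–11 s: ½(4 + 10)(5) = 35 m
Net displacement = -4.5 m

-4.5 m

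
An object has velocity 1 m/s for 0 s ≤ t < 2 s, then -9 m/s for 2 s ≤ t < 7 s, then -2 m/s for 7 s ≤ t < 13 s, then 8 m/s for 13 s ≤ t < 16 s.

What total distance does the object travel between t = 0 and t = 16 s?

83 m

Total distance travelled is ∫|v| dt — sum the magnitudes of each area piece.
0–2 s: |1| × 2 = 2 m
2–7 s: |-9| × 5 = 45 m
7–13 s: |-2| × 6 = 12 m
13–16 s: |8| × 3 = 24 m
Total distance = 83 m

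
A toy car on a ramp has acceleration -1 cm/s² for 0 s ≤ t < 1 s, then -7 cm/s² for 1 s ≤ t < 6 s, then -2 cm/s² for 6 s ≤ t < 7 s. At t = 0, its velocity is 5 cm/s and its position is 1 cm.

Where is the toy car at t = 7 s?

-94 cm

On each constant-a segment, Δv = aΔt and Δx = v₀Δt + ½aΔt²; chain segment to segment.
0–1 s: v starts 5 cm/s; Δx = 5·1 + ½·-1·1² = 4.5 cm; v ends 4 cm/s.
1–6 s: v starts 4 cm/s; Δx = 4·5 + ½·-7·5² = -67.5 cm; v ends -31 cm/s.
6–7 s: v starts -31 cm/s; Δx = -31·1 + ½·-2·1² = -32 cm; v ends -33 cm/s.
x(7) = 1 + Σ Δx = -94 cm.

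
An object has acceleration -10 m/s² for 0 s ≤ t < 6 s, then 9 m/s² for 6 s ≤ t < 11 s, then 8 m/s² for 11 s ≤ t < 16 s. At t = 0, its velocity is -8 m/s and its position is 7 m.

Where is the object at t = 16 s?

On each constant-a segment, Δv = aΔt and Δx = v₀Δt + ½aΔt²; chain segment to segment.
0–6 s: v starts -8 m/s; Δx = -8·6 + ½·-10·6² = -228 m; v ends -68 m/s.
6–11 s: v starts -68 m/s; Δx = -68·5 + ½·9·5² = -227.5 m; v ends -23 m/s.
11–16 s: v starts -23 m/s; Δx = -23·5 + ½·8·5² = -15 m; v ends 17 m/s.
x(16) = 7 + Σ Δx = -463.5 m.

-463.5 m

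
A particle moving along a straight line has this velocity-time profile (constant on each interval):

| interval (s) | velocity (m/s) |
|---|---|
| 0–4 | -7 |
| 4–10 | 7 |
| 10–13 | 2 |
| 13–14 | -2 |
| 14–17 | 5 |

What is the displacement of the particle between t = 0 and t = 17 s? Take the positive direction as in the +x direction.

33 m

Displacement is the signed area under the v-t curve.
0–4 s: -7 × 4 = -28 m
4–10 s: 7 × 6 = 42 m
10–13 s: 2 × 3 = 6 m
13–14 s: -2 × 1 = -2 m
14–17 s: 5 × 3 = 15 m
Net displacement = 33 m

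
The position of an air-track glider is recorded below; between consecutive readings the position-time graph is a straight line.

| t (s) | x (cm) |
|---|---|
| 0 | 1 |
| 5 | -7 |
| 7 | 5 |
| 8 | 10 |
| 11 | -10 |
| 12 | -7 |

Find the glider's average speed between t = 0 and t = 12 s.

Average speed = (total path length)/(elapsed time); on a piecewise-linear x-t graph the path length is Σ|Δx|.
0–5 s: |Δx| = |-7 − 1| = 8 cm
5–7 s: |Δx| = |5 − -7| = 12 cm
7–8 s: |Δx| = |10 − 5| = 5 cm
8–11 s: |Δx| = |-10 − 10| = 20 cm
11–12 s: |Δx| = |-7 − -10| = 3 cm
Total path = 48 cm; average speed = 48/12 = 4 cm/s.

4 cm/s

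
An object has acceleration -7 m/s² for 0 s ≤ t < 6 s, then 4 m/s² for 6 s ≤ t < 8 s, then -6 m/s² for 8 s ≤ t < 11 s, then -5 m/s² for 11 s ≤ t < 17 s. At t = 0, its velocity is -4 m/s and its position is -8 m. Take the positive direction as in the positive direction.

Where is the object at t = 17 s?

On each constant-a segment, Δv = aΔt and Δx = v₀Δt + ½aΔt²; chain segment to segment.
0–6 s: v starts -4 m/s; Δx = -4·6 + ½·-7·6² = -150 m; v ends -46 m/s.
6–8 s: v starts -46 m/s; Δx = -46·2 + ½·4·2² = -84 m; v ends -38 m/s.
8–11 s: v starts -38 m/s; Δx = -38·3 + ½·-6·3² = -141 m; v ends -56 m/s.
11–17 s: v starts -56 m/s; Δx = -56·6 + ½·-5·6² = -426 m; v ends -86 m/s.
x(17) = -8 + Σ Δx = -809 m.

-809 m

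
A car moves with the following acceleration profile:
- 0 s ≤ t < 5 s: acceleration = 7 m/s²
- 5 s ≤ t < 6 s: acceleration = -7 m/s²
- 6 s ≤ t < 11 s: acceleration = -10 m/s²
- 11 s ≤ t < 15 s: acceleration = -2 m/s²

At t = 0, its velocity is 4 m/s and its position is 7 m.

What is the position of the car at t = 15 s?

97 m

On each constant-a segment, Δv = aΔt and Δx = v₀Δt + ½aΔt²; chain segment to segment.
0–5 s: v starts 4 m/s; Δx = 4·5 + ½·7·5² = 107.5 m; v ends 39 m/s.
5–6 s: v starts 39 m/s; Δx = 39·1 + ½·-7·1² = 35.5 m; v ends 32 m/s.
6–11 s: v starts 32 m/s; Δx = 32·5 + ½·-10·5² = 35 m; v ends -18 m/s.
11–15 s: v starts -18 m/s; Δx = -18·4 + ½·-2·4² = -88 m; v ends -26 m/s.
x(15) = 7 + Σ Δx = 97 m.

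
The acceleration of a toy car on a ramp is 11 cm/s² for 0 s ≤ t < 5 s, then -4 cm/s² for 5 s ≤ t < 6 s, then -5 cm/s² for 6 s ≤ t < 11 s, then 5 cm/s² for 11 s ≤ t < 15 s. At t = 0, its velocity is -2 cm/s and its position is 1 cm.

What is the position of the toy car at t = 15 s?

On each constant-a segment, Δv = aΔt and Δx = v₀Δt + ½aΔt²; chain segment to segment.
0–5 s: v starts -2 cm/s; Δx = -2·5 + ½·11·5² = 127.5 cm; v ends 53 cm/s.
5–6 s: v starts 53 cm/s; Δx = 53·1 + ½·-4·1² = 51 cm; v ends 49 cm/s.
6–11 s: v starts 49 cm/s; Δx = 49·5 + ½·-5·5² = 182.5 cm; v ends 24 cm/s.
11–15 s: v starts 24 cm/s; Δx = 24·4 + ½·5·4² = 136 cm; v ends 44 cm/s.
x(15) = 1 + Σ Δx = 498 cm.

498 cm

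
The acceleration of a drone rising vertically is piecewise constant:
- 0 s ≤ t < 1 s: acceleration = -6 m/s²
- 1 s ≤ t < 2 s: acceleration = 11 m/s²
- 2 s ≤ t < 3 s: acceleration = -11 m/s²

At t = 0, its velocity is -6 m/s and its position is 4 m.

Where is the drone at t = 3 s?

-18 m

On each constant-a segment, Δv = aΔt and Δx = v₀Δt + ½aΔt²; chain segment to segment.
0–1 s: v starts -6 m/s; Δx = -6·1 + ½·-6·1² = -9 m; v ends -12 m/s.
1–2 s: v starts -12 m/s; Δx = -12·1 + ½·11·1² = -6.5 m; v ends -1 m/s.
2–3 s: v starts -1 m/s; Δx = -1·1 + ½·-11·1² = -6.5 m; v ends -12 m/s.
x(3) = 4 + Σ Δx = -18 m.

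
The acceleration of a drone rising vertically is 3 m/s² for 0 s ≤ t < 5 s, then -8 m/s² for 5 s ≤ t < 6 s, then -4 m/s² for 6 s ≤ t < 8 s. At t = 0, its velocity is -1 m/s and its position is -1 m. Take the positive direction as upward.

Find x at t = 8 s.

On each constant-a segment, Δv = aΔt and Δx = v₀Δt + ½aΔt²; chain segment to segment.
0–5 s: v starts -1 m/s; Δx = -1·5 + ½·3·5² = 32.5 m; v ends 14 m/s.
5–6 s: v starts 14 m/s; Δx = 14·1 + ½·-8·1² = 10 m; v ends 6 m/s.
6–8 s: v starts 6 m/s; Δx = 6·2 + ½·-4·2² = 4 m; v ends -2 m/s.
x(8) = -1 + Σ Δx = 45.5 m.

45.5 m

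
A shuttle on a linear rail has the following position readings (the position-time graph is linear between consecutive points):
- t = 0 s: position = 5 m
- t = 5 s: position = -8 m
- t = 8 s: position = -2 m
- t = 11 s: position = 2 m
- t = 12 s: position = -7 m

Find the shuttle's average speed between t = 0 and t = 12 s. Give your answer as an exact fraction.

Average speed = (total path length)/(elapsed time); on a piecewise-linear x-t graph the path length is Σ|Δx|.
0–5 s: |Δx| = |-8 − 5| = 13 m
5–8 s: |Δx| = |-2 − -8| = 6 m
8–11 s: |Δx| = |2 − -2| = 4 m
11–12 s: |Δx| = |-7 − 2| = 9 m
Total path = 32 m; average speed = 32/12 = 8/3 m/s.

8/3 m/s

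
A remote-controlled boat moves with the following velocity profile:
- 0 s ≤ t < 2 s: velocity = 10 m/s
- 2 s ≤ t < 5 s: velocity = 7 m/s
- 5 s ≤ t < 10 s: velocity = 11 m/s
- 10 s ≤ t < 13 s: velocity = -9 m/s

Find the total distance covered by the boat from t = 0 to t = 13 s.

123 m

Distance (not displacement) is the total path length: add the absolute areas under v-t.
0–2 s: |10| × 2 = 20 m
2–5 s: |7| × 3 = 21 m
5–10 s: |11| × 5 = 55 m
10–13 s: |-9| × 3 = 27 m
Total distance = 123 m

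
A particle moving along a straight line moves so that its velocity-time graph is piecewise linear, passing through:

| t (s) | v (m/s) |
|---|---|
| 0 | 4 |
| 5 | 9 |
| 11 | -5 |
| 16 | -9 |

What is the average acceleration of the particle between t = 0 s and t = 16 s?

Average acceleration = Δv/Δt = (-9 − 4)/(16 − 0) = -0.8125 m/s².

-0.8125 m/s²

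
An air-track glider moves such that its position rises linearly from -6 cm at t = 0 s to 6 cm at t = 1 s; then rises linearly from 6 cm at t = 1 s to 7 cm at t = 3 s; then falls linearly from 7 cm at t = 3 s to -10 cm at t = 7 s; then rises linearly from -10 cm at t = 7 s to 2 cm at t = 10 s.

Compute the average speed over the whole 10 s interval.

4.2 cm/s

Average speed = (total path length)/(elapsed time); on a piecewise-linear x-t graph the path length is Σ|Δx|.
0–1 s: |Δx| = |6 − -6| = 12 cm
1–3 s: |Δx| = |7 − 6| = 1 cm
3–7 s: |Δx| = |-10 − 7| = 17 cm
7–10 s: |Δx| = |2 − -10| = 12 cm
Total path = 42 cm; average speed = 42/10 = 4.2 cm/s.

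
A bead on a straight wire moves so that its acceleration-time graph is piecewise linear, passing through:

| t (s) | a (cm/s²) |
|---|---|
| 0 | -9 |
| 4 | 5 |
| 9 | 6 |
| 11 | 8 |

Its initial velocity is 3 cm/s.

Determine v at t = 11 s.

Δv equals the area under the a-t graph; then v = v₀ + Δv.
0–4 s: ½(-9 + 5)(4) = -8 cm/s
4–9 s: ½(5 + 6)(5) = 27.5 cm/s
9–11 s: ½(6 + 8)(2) = 14 cm/s
Δv = 33.5 cm/s, so v(11) = 3 + (33.5) = 36.5 cm/s.

36.5 cm/s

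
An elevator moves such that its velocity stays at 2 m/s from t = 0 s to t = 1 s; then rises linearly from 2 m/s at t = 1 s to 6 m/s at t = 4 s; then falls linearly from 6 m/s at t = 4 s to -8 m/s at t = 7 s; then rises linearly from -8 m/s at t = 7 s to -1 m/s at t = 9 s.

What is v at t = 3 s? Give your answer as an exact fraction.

On 1–4 s the graph is linear from 2 to 6 m/s: v(3) = 2 + (6 − 2)·(3 − 1)/(4 − 1) = 14/3 m/s.

14/3 m/s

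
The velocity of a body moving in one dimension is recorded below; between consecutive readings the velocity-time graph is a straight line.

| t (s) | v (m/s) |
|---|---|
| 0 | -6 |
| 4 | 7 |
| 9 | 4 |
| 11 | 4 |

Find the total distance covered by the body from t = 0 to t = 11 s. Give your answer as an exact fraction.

1263/26 m

Total distance travelled is ∫|v| dt — sum the magnitudes of each area piece.
0–4 s: v = 0 at t = 24/13 s; triangle areas 72/13 + 98/13 = 170/13 m
4–9 s: |½(7 + 4)(5)| = 27.5 m
9–11 s: |4| × 2 = 8 m
Total distance = 1263/26 m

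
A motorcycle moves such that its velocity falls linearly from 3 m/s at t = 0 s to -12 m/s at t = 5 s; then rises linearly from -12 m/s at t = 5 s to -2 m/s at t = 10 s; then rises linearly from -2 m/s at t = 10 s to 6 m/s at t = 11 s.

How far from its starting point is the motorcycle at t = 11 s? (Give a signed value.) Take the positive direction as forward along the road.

Net displacement equals the area under the velocity-time graph (areas below the axis count negative).
0–5 s: ½(3 + -12)(5) = -22.5 m
5–10 s: ½(-12 + -2)(5) = -35 m
10–11 s: ½(-2 + 6)(1) = 2 m
Net displacement = -55.5 m

-55.5 m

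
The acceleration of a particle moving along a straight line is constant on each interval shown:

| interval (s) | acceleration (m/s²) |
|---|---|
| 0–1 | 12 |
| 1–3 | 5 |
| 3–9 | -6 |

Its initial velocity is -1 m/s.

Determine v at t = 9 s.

-15 m/s

Δv equals the area under the a-t graph; then v = v₀ + Δv.
0–1 s: 12 × 1 = 12 m/s
1–3 s: 5 × 2 = 10 m/s
3–9 s: -6 × 6 = -36 m/s
Δv = -14 m/s, so v(9) = -1 + (-14) = -15 m/s.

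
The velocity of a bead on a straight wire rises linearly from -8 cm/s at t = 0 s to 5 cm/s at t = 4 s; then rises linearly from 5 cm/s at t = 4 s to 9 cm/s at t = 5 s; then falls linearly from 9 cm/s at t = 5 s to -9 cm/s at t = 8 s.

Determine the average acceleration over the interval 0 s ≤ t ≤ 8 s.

Average acceleration = Δv/Δt = (-9 − -8)/(8 − 0) = -0.125 cm/s².

-0.125 cm/s²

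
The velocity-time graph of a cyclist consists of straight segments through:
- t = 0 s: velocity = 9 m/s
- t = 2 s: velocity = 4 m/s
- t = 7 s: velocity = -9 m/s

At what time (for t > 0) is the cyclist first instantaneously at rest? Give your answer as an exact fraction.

v changes sign on 2–7 s (from 4 to -9); the graph is linear there, so v = 0 at t = 2 + (-4)·(7 − 2)/(-9 − 4) = 46/13 s.

t = 46/13 s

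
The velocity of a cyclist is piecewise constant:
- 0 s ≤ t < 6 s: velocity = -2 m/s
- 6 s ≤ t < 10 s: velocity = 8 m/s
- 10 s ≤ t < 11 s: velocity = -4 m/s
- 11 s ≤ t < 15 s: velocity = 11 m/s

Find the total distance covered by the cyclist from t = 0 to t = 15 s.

Total distance travelled is ∫|v| dt — sum the magnitudes of each area piece.
0–6 s: |-2| × 6 = 12 m
6–10 s: |8| × 4 = 32 m
10–11 s: |-4| × 1 = 4 m
11–15 s: |11| × 4 = 44 m
Total distance = 92 m

92 m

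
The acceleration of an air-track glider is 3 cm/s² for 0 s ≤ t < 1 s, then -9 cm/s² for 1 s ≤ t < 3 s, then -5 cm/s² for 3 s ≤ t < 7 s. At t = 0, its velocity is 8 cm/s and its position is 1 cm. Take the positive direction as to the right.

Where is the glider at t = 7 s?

-53.5 cm

On each constant-a segment, Δv = aΔt and Δx = v₀Δt + ½aΔt²; chain segment to segment.
0–1 s: v starts 8 cm/s; Δx = 8·1 + ½·3·1² = 9.5 cm; v ends 11 cm/s.
1–3 s: v starts 11 cm/s; Δx = 11·2 + ½·-9·2² = 4 cm; v ends -7 cm/s.
3–7 s: v starts -7 cm/s; Δx = -7·4 + ½·-5·4² = -68 cm; v ends -27 cm/s.
x(7) = 1 + Σ Δx = -53.5 cm.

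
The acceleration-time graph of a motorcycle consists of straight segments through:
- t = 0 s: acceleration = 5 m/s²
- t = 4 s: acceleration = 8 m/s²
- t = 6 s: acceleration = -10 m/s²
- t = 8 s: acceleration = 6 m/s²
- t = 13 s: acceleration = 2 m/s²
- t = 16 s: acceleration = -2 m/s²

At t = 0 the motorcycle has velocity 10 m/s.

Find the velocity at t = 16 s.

50 m/s

Δv equals the area under the a-t graph; then v = v₀ + Δv.
0–4 s: ½(5 + 8)(4) = 26 m/s
4–6 s: ½(8 + -10)(2) = -2 m/s
6–8 s: ½(-10 + 6)(2) = -4 m/s
8–13 s: ½(6 + 2)(5) = 20 m/s
13–16 s: ½(2 + -2)(3) = 0 m/s
Δv = 40 m/s, so v(16) = 10 + (40) = 50 m/s.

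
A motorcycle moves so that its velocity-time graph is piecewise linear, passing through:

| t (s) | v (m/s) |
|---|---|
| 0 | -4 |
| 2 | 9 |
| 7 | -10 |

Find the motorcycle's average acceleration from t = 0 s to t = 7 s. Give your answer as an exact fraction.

Average acceleration = Δv/Δt = (-10 − -4)/(7 − 0) = -6/7 m/s².

-6/7 m/s²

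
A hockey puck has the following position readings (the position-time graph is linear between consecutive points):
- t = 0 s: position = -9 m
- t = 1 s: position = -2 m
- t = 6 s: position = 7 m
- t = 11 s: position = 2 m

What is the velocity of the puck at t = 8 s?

Velocity is the slope of the x-t graph on 6–11 s: (2 − 7)/(11 − 6) = -1 m/s.

-1 m/s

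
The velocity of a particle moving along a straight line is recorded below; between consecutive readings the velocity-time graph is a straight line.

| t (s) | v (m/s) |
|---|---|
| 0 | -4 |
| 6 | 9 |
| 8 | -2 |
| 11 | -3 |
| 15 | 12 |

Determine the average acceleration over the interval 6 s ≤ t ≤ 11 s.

-2.4 m/s²

Average acceleration = Δv/Δt = (-3 − 9)/(11 − 6) = -2.4 m/s².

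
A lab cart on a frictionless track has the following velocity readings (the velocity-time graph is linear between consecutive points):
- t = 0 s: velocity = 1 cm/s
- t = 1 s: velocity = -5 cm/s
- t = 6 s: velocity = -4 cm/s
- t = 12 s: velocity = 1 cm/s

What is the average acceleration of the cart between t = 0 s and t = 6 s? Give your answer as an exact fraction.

-5/6 cm/s²

Average acceleration = Δv/Δt = (-4 − 1)/(6 − 0) = -5/6 cm/s².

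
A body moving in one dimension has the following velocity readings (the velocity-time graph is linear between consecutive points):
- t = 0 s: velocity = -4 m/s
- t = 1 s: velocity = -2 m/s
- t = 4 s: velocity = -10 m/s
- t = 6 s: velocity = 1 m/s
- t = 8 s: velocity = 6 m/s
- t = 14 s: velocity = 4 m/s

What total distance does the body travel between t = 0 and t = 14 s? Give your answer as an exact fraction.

739/11 m

Total distance travelled is ∫|v| dt — sum the magnitudes of each area piece.
0–1 s: |½(-4 + -2)(1)| = 3 m
1–4 s: |½(-2 + -10)(3)| = 18 m
4–6 s: v = 0 at t = 64/11 s; triangle areas 100/11 + 1/11 = 101/11 m
6–8 s: |½(1 + 6)(2)| = 7 m
8–14 s: |½(6 + 4)(6)| = 30 m
Total distance = 739/11 m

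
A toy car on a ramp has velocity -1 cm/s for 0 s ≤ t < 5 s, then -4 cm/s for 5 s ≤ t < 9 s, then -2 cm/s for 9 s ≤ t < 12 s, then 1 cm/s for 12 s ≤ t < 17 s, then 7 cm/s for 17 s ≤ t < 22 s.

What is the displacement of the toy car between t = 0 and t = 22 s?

Net displacement equals the area under the velocity-time graph (areas below the axis count negative).
0–5 s: -1 × 5 = -5 cm
5–9 s: -4 × 4 = -16 cm
9–12 s: -2 × 3 = -6 cm
12–17 s: 1 × 5 = 5 cm
17–22 s: 7 × 5 = 35 cm
Net displacement = 13 cm

13 cm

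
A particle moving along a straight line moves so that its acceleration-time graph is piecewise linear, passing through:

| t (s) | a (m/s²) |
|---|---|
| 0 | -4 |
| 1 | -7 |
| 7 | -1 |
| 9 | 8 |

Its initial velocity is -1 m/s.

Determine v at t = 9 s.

-23.5 m/s

Δv equals the area under the a-t graph; then v = v₀ + Δv.
0–1 s: ½(-4 + -7)(1) = -5.5 m/s
1–7 s: ½(-7 + -1)(6) = -24 m/s
7–9 s: ½(-1 + 8)(2) = 7 m/s
Δv = -22.5 m/s, so v(9) = -1 + (-22.5) = -23.5 m/s.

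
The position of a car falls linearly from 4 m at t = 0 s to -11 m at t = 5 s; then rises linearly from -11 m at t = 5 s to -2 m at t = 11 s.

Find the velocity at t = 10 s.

Velocity is the slope of the x-t graph on 5–11 s: (-2 − -11)/(11 − 5) = 1.5 m/s.

1.5 m/s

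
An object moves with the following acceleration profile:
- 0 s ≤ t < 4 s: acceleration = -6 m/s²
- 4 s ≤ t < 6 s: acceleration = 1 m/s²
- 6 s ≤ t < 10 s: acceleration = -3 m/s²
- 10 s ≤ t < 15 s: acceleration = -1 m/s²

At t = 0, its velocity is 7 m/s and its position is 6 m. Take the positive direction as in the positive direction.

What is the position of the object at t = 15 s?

On each constant-a segment, Δv = aΔt and Δx = v₀Δt + ½aΔt²; chain segment to segment.
0–4 s: v starts 7 m/s; Δx = 7·4 + ½·-6·4² = -20 m; v ends -17 m/s.
4–6 s: v starts -17 m/s; Δx = -17·2 + ½·1·2² = -32 m; v ends -15 m/s.
6–10 s: v starts -15 m/s; Δx = -15·4 + ½·-3·4² = -84 m; v ends -27 m/s.
10–15 s: v starts -27 m/s; Δx = -27·5 + ½·-1·5² = -147.5 m; v ends -32 m/s.
x(15) = 6 + Σ Δx = -277.5 m.

-277.5 m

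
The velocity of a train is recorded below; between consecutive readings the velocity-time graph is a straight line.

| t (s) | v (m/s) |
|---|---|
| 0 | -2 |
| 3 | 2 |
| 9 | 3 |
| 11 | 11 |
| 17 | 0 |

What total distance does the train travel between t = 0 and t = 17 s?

65 m

Total distance travelled is ∫|v| dt — sum the magnitudes of each area piece.
0–3 s: v = 0 at t = 1.5 s; triangle areas 1.5 + 1.5 = 3 m
3–9 s: |½(2 + 3)(6)| = 15 m
9–11 s: |½(3 + 11)(2)| = 14 m
11–17 s: |½(11 + 0)(6)| = 33 m
Total distance = 65 m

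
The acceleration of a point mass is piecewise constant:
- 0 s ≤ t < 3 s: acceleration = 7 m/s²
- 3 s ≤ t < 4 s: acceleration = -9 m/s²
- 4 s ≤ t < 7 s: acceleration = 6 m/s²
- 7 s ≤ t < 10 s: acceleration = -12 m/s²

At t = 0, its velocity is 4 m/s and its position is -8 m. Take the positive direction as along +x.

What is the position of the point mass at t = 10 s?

179 m

On each constant-a segment, Δv = aΔt and Δx = v₀Δt + ½aΔt²; chain segment to segment.
0–3 s: v starts 4 m/s; Δx = 4·3 + ½·7·3² = 43.5 m; v ends 25 m/s.
3–4 s: v starts 25 m/s; Δx = 25·1 + ½·-9·1² = 20.5 m; v ends 16 m/s.
4–7 s: v starts 16 m/s; Δx = 16·3 + ½·6·3² = 75 m; v ends 34 m/s.
7–10 s: v starts 34 m/s; Δx = 34·3 + ½·-12·3² = 48 m; v ends -2 m/s.
x(10) = -8 + Σ Δx = 179 m.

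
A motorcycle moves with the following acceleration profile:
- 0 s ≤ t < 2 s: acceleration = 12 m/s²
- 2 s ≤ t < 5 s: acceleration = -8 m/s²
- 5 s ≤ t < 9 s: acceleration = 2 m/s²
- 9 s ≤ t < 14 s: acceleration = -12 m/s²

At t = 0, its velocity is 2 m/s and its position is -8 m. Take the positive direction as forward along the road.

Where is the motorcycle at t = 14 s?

On each constant-a segment, Δv = aΔt and Δx = v₀Δt + ½aΔt²; chain segment to segment.
0–2 s: v starts 2 m/s; Δx = 2·2 + ½·12·2² = 28 m; v ends 26 m/s.
2–5 s: v starts 26 m/s; Δx = 26·3 + ½·-8·3² = 42 m; v ends 2 m/s.
5–9 s: v starts 2 m/s; Δx = 2·4 + ½·2·4² = 24 m; v ends 10 m/s.
9–14 s: v starts 10 m/s; Δx = 10·5 + ½·-12·5² = -100 m; v ends -50 m/s.
x(14) = -8 + Σ Δx = -14 m.

-14 m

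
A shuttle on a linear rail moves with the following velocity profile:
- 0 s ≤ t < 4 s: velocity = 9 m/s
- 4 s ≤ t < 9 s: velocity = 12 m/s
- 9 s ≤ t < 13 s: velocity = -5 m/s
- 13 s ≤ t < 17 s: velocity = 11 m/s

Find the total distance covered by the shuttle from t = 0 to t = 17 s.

Distance (not displacement) is the total path length: add the absolute areas under v-t.
0–4 s: |9| × 4 = 36 m
4–9 s: |12| × 5 = 60 m
9–13 s: |-5| × 4 = 20 m
13–17 s: |11| × 4 = 44 m
Total distance = 160 m

160 m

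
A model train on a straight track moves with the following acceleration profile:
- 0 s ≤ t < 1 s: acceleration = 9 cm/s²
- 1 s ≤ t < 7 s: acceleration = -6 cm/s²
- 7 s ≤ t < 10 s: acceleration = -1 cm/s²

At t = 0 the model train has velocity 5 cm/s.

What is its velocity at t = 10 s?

-25 cm/s

Δv equals the area under the a-t graph; then v = v₀ + Δv.
0–1 s: 9 × 1 = 9 cm/s
1–7 s: -6 × 6 = -36 cm/s
7–10 s: -1 × 3 = -3 cm/s
Δv = -30 cm/s, so v(10) = 5 + (-30) = -25 cm/s.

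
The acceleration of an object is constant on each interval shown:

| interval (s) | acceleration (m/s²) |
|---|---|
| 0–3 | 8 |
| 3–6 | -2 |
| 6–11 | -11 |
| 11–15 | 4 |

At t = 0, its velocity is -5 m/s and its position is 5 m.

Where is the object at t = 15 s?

-134.5 m

On each constant-a segment, Δv = aΔt and Δx = v₀Δt + ½aΔt²; chain segment to segment.
0–3 s: v starts -5 m/s; Δx = -5·3 + ½·8·3² = 21 m; v ends 19 m/s.
3–6 s: v starts 19 m/s; Δx = 19·3 + ½·-2·3² = 48 m; v ends 13 m/s.
6–11 s: v starts 13 m/s; Δx = 13·5 + ½·-11·5² = -72.5 m; v ends -42 m/s.
11–15 s: v starts -42 m/s; Δx = -42·4 + ½·4·4² = -136 m; v ends -26 m/s.
x(15) = 5 + Σ Δx = -134.5 m.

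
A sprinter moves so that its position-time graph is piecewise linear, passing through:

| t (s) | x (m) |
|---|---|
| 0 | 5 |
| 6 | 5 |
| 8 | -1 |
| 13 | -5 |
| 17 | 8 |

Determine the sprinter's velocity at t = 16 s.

3.25 m/s

Velocity is the slope of the x-t graph on 13–17 s: (8 − -5)/(17 − 13) = 3.25 m/s.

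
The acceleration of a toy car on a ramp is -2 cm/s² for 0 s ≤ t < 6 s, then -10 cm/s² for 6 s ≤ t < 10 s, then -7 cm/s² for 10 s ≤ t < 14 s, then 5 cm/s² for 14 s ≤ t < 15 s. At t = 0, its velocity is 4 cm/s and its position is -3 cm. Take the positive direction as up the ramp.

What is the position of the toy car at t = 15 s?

On each constant-a segment, Δv = aΔt and Δx = v₀Δt + ½aΔt²; chain segment to segment.
0–6 s: v starts 4 cm/s; Δx = 4·6 + ½·-2·6² = -12 cm; v ends -8 cm/s.
6–10 s: v starts -8 cm/s; Δx = -8·4 + ½·-10·4² = -112 cm; v ends -48 cm/s.
10–14 s: v starts -48 cm/s; Δx = -48·4 + ½·-7·4² = -248 cm; v ends -76 cm/s.
14–15 s: v starts -76 cm/s; Δx = -76·1 + ½·5·1² = -73.5 cm; v ends -71 cm/s.
x(15) = -3 + Σ Δx = -448.5 cm.

-448.5 cm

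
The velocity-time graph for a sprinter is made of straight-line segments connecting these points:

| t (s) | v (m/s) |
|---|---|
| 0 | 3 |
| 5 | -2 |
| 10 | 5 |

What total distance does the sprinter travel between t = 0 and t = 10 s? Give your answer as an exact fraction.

118/7 m

Distance (not displacement) is the total path length: add the absolute areas under v-t.
0–5 s: v = 0 at t = 3 s; triangle areas 4.5 + 2 = 6.5 m
5–10 s: v = 0 at t = 45/7 s; triangle areas 10/7 + 125/14 = 145/14 m
Total distance = 118/7 m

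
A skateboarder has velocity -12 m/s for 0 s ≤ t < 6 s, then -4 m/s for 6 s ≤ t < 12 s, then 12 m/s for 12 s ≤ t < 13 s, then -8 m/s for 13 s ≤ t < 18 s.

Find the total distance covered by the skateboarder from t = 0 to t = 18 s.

148 m

Distance (not displacement) is the total path length: add the absolute areas under v-t.
0–6 s: |-12| × 6 = 72 m
6–12 s: |-4| × 6 = 24 m
12–13 s: |12| × 1 = 12 m
13–18 s: |-8| × 5 = 40 m
Total distance = 148 m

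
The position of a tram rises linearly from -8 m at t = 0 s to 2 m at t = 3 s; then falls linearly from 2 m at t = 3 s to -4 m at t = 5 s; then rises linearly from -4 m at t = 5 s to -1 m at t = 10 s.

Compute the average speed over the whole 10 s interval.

1.9 m/s

Average speed = (total path length)/(elapsed time); on a piecewise-linear x-t graph the path length is Σ|Δx|.
0–3 s: |Δx| = |2 − -8| = 10 m
3–5 s: |Δx| = |-4 − 2| = 6 m
5–10 s: |Δx| = |-1 − -4| = 3 m
Total path = 19 m; average speed = 19/10 = 1.9 m/s.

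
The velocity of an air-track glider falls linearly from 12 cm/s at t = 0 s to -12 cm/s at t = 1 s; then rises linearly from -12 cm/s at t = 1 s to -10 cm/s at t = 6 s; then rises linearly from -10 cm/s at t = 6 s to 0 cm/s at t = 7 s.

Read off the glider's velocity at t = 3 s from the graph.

-11.2 cm/s

On 1–6 s the graph is linear from -12 to -10 cm/s: v(3) = -12 + (-10 − -12)·(3 − 1)/(6 − 1) = -11.2 cm/s.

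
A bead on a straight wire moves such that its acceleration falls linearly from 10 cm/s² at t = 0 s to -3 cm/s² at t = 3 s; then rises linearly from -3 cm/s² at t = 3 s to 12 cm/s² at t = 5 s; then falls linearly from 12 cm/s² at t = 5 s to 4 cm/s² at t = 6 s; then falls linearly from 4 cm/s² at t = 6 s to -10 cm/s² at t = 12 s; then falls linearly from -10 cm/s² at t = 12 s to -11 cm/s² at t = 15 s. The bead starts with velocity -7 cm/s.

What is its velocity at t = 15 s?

Δv equals the area under the a-t graph; then v = v₀ + Δv.
0–3 s: ½(10 + -3)(3) = 10.5 cm/s
3–5 s: ½(-3 + 12)(2) = 9 cm/s
5–6 s: ½(12 + 4)(1) = 8 cm/s
6–12 s: ½(4 + -10)(6) = -18 cm/s
12–15 s: ½(-10 + -11)(3) = -31.5 cm/s
Δv = -22 cm/s, so v(15) = -7 + (-22) = -29 cm/s.

-29 cm/s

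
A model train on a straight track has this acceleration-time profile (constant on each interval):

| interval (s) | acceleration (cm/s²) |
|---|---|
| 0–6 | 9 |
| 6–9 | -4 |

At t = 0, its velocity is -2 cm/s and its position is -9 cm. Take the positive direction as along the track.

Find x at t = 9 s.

279 cm

On each constant-a segment, Δv = aΔt and Δx = v₀Δt + ½aΔt²; chain segment to segment.
0–6 s: v starts -2 cm/s; Δx = -2·6 + ½·9·6² = 150 cm; v ends 52 cm/s.
6–9 s: v starts 52 cm/s; Δx = 52·3 + ½·-4·3² = 138 cm; v ends 40 cm/s.
x(9) = -9 + Σ Δx = 279 cm.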